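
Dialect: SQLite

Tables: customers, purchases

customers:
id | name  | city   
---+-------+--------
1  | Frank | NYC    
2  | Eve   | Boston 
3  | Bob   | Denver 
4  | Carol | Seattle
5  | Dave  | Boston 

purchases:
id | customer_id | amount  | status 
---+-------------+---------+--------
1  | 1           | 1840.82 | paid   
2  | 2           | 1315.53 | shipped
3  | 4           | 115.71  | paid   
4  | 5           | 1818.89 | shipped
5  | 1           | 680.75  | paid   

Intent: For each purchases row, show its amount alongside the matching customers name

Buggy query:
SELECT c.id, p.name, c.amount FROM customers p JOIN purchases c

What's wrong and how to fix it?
Bug: Missing join condition: each purchases row is matched to all customers rows instead of just its own

Fix: Specify the join condition linking the foreign key to the parent id

Corrected query:
SELECT c.id, p.name, c.amount FROM customers p JOIN purchases c ON c.customer_id = p.id

Result:
id | name  | amount 
---+-------+--------
1  | Frank | 1840.82
2  | Eve   | 1315.53
3  | Carol | 115.71 
4  | Dave  | 1818.89
5  | Frank | 680.75 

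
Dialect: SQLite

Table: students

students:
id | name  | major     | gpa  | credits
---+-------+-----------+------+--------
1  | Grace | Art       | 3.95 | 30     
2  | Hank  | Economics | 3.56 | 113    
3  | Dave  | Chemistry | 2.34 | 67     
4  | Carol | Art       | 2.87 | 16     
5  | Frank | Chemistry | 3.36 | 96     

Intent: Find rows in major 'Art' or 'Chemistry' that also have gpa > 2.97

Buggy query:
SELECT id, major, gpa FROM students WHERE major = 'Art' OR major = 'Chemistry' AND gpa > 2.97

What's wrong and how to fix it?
Bug: AND binds tighter than OR, so this parses as major = 'Art' OR (major = 'Chemistry' AND gpa > 2.97)

Fix: Group the OR with parentheses (or use IN), then AND the threshold

Corrected query:
SELECT id, major, gpa FROM students WHERE (major = 'Art' OR major = 'Chemistry') AND gpa > 2.97

Result:
id | major     | gpa 
---+-----------+-----
1  | Art       | 3.95
5  | Chemistry | 3.36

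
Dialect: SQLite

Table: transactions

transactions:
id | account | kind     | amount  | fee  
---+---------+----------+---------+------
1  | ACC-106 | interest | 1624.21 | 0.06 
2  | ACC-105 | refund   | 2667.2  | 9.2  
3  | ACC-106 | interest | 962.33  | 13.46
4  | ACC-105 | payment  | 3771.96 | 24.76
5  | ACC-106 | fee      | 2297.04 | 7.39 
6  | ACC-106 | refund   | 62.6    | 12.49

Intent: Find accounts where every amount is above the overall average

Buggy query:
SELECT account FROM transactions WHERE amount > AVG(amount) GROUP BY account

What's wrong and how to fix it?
Bug: AVG() is an aggregate; it can't sit directly in WHERE

Fix: Use a subquery for AVG and a HAVING MIN(...) filter so the condition holds for every row in the group

Corrected query:
SELECT account FROM transactions GROUP BY account HAVING MIN(amount) > (SELECT AVG(amount) FROM transactions)

Result:
account
-------
ACC-105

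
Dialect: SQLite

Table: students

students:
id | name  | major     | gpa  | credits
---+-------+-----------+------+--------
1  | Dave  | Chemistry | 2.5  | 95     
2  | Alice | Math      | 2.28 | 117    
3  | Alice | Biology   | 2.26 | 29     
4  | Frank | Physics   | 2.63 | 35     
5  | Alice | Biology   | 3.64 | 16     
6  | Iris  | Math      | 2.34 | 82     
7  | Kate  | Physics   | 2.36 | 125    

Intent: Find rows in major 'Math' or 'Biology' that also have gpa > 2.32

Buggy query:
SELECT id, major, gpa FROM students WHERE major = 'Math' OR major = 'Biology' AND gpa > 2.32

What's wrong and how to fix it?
Bug: AND binds tighter than OR, so this parses as major = 'Math' OR (major = 'Biology' AND gpa > 2.32)

Fix: Add parentheses around the OR so the AND applies to both alternatives

Corrected query:
SELECT id, major, gpa FROM students WHERE (major = 'Math' OR major = 'Biology') AND gpa > 2.32

Result:
id | major   | gpa 
---+---------+-----
5  | Biology | 3.64
6  | Math    | 2.34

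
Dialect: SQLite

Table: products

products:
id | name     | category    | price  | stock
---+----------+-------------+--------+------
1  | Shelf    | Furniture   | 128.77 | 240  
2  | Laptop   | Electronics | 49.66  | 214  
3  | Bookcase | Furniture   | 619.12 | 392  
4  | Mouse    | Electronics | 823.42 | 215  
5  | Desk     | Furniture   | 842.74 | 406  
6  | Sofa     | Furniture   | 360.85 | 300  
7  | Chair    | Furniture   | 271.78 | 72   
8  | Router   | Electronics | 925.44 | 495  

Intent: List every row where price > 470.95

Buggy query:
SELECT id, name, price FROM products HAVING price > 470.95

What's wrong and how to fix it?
Bug: This is a non-aggregate query (no GROUP BY, no aggregates), so in SQLite the HAVING clause is invalid here; a row-level condition belongs in WHERE

Fix: Use WHERE for row-level filtering

Corrected query:
SELECT id, name, price FROM products WHERE price > 470.95

Result:
id | name     | price 
---+----------+-------
3  | Bookcase | 619.12
4  | Mouse    | 823.42
5  | Desk     | 842.74
8  | Router   | 925.44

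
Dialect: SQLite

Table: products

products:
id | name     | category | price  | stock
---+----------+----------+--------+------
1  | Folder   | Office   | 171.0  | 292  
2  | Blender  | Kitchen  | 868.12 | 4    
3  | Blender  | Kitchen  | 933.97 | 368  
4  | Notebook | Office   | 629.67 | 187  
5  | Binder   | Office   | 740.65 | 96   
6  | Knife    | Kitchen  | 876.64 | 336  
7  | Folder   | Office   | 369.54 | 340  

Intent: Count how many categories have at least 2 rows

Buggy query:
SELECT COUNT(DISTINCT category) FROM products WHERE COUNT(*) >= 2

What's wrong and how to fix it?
Bug: COUNT(*) cannot appear in WHERE; the per-group count doesn't exist yet

Fix: Use a subquery that GROUPs and filters with HAVING, then count its rows

Corrected query:
SELECT COUNT(*) FROM (SELECT category FROM products GROUP BY category HAVING COUNT(*) >= 2)

Result:
COUNT(*)
--------
2       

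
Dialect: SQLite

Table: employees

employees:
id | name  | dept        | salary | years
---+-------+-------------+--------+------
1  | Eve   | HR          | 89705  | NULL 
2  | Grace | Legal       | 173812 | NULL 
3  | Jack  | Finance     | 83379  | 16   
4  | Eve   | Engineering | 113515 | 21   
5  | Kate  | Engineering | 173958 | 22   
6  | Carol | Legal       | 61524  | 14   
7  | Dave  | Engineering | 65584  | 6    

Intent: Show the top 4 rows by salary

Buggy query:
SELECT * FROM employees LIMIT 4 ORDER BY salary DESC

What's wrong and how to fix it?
Bug: ORDER BY cannot follow LIMIT; LIMIT is the final clause

Fix: Sort with ORDER BY, then apply LIMIT

Corrected query:
SELECT * FROM employees ORDER BY salary DESC LIMIT 4

Result:
id | name  | dept        | salary | years
---+-------+-------------+--------+------
5  | Kate  | Engineering | 173958 | 22   
2  | Grace | Legal       | 173812 | NULL 
4  | Eve   | Engineering | 113515 | 21   
1  | Eve   | HR          | 89705  | NULL 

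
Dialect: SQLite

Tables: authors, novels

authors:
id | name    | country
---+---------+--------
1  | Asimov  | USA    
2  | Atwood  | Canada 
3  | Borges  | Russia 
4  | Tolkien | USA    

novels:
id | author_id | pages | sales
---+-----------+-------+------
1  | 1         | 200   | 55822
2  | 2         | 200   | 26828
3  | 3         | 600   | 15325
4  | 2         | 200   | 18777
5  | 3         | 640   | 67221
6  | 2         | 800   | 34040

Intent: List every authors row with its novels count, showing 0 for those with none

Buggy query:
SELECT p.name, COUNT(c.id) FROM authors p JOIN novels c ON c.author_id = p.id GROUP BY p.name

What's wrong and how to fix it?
Bug: INNER JOIN drops authors rows that have no matching novels rows

Fix: Use LEFT JOIN so parents without children still appear (COUNT(c.id) gives 0)

Corrected query:
SELECT p.name, COUNT(c.id) FROM authors p LEFT JOIN novels c ON c.author_id = p.id GROUP BY p.name

Result:
name    | COUNT(c.id)
--------+------------
Asimov  | 1          
Atwood  | 3          
Borges  | 2          
Tolkien | 0          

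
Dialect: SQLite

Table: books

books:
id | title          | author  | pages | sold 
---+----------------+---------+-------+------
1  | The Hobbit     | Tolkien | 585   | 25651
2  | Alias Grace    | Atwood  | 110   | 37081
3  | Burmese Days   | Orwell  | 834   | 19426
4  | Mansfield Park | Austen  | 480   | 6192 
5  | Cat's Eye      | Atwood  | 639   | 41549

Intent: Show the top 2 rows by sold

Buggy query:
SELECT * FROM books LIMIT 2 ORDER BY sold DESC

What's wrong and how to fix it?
Bug: LIMIT must come after ORDER BY

Fix: Sort with ORDER BY, then apply LIMIT

Corrected query:
SELECT * FROM books ORDER BY sold DESC LIMIT 2

Result:
id | title       | author | pages | sold 
---+-------------+--------+-------+------
5  | Cat's Eye   | Atwood | 639   | 41549
2  | Alias Grace | Atwood | 110   | 37081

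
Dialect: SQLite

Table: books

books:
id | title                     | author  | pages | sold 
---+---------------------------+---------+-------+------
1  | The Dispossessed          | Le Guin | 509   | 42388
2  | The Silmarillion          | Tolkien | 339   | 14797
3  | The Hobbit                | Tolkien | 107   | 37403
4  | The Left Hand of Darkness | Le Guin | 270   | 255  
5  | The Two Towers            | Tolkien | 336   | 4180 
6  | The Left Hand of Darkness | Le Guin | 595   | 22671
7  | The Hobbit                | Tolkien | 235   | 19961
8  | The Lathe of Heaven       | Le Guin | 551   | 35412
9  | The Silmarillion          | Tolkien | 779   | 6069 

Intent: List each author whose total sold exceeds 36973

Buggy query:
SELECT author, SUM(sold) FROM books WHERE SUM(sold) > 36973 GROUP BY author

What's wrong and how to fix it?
Bug: WHERE runs before GROUP BY, so aggregates aren't available there

Fix: Use HAVING (which filters groups after aggregation) instead of WHERE

Corrected query:
SELECT author, SUM(sold) FROM books GROUP BY author HAVING SUM(sold) > 36973

Result:
author  | SUM(sold)
--------+----------
Le Guin | 100726   
Tolkien | 82410    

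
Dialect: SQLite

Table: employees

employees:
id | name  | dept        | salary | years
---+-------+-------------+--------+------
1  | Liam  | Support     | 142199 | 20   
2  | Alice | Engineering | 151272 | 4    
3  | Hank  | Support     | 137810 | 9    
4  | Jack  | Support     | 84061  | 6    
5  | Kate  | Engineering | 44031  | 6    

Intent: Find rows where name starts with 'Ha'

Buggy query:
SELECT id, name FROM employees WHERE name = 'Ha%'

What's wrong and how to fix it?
Bug: Wildcards only work with LIKE; '=' treats '%' as a literal character

Fix: Use LIKE for wildcard pattern matching

Corrected query:
SELECT id, name FROM employees WHERE name LIKE 'Ha%'

Result:
id | name
---+-----
3  | Hank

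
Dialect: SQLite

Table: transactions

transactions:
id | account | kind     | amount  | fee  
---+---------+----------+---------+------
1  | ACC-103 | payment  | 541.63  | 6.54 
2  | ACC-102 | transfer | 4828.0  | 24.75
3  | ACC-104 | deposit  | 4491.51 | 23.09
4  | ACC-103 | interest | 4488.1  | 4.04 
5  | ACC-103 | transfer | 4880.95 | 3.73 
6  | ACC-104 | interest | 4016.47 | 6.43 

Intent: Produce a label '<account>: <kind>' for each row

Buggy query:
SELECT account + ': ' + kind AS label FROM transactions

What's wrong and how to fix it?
Bug: '+' is numeric addition; on text columns SQLite converts them to 0 instead of concatenating

Fix: Use the || operator for string concatenation

Corrected query:
SELECT account || ': ' || kind AS label FROM transactions

Result:
label            
-----------------
ACC-103: payment 
ACC-102: transfer
ACC-104: deposit 
ACC-103: interest
ACC-103: transfer
ACC-104: interest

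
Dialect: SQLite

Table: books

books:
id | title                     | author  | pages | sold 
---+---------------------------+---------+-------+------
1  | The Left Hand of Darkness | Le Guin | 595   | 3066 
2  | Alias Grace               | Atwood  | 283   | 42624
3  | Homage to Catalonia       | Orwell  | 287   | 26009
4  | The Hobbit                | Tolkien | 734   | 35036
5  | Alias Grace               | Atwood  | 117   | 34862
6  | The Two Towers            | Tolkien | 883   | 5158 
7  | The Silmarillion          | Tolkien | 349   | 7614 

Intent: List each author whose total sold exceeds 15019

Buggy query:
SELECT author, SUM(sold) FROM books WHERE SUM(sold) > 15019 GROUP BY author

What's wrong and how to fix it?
Bug: WHERE runs before GROUP BY, so aggregates aren't available there

Fix: Move the aggregate condition to a HAVING clause

Corrected query:
SELECT author, SUM(sold) FROM books GROUP BY author HAVING SUM(sold) > 15019

Result:
author  | SUM(sold)
--------+----------
Atwood  | 77486    
Orwell  | 26009    
Tolkien | 47808    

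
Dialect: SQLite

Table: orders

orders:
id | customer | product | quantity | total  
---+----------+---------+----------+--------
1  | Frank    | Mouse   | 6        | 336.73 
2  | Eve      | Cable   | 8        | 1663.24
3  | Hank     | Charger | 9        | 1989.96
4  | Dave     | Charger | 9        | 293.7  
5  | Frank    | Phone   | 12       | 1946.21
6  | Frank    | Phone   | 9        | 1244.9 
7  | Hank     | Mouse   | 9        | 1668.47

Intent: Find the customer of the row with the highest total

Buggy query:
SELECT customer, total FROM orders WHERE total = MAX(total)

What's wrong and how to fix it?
Bug: WHERE is evaluated per row; an aggregate over the whole table isn't defined there

Fix: Use a subquery: WHERE total = (SELECT MAX(total) FROM orders)

Corrected query:
SELECT customer, total FROM orders WHERE total = (SELECT MAX(total) FROM orders)

Result:
customer | total  
---------+--------
Hank     | 1989.96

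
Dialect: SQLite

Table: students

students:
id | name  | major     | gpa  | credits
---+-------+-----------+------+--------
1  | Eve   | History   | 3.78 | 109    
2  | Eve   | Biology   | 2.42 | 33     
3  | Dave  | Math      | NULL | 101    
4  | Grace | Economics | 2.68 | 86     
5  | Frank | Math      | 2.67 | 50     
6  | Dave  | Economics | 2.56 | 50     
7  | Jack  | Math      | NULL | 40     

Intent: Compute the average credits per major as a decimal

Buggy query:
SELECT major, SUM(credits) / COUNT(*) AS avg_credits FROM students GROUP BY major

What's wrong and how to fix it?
Bug: SUM(credits) and COUNT(*) are both integers; the division truncates the fractional part

Fix: Cast one side to REAL so the division keeps the fractional part

Corrected query:
SELECT major, SUM(credits) * 1.0 / COUNT(*) AS avg_credits FROM students GROUP BY major

Result:
major     | avg_credits
----------+------------
Biology   | 33         
Economics | 68         
History   | 109        
Math      | 63.666667  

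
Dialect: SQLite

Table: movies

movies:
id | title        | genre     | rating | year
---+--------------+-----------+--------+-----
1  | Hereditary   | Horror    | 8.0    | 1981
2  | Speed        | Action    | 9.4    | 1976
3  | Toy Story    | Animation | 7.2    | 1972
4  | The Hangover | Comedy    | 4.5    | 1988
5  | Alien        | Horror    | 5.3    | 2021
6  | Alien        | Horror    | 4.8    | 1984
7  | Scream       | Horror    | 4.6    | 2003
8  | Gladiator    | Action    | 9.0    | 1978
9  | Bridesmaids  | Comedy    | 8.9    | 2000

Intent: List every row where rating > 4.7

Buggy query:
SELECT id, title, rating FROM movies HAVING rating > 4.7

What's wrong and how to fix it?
Bug: This is a non-aggregate query (no GROUP BY, no aggregates), so in SQLite the HAVING clause is invalid here; a row-level condition belongs in WHERE

Fix: Use WHERE for row-level filtering

Corrected query:
SELECT id, title, rating FROM movies WHERE rating > 4.7

Result:
id | title       | rating
---+-------------+-------
1  | Hereditary  | 8     
2  | Speed       | 9.4   
3  | Toy Story   | 7.2   
5  | Alien       | 5.3   
6  | Alien       | 4.8   
8  | Gladiator   | 9     
9  | Bridesmaids | 8.9   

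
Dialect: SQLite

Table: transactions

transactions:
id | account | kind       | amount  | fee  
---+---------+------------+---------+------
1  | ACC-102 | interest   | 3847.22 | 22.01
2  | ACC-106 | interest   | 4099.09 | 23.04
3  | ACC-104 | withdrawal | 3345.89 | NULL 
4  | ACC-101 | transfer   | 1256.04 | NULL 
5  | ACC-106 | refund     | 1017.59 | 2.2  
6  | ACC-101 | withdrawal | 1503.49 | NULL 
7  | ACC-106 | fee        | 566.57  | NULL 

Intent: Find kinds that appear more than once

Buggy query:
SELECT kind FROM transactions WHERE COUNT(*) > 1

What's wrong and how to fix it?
Bug: WHERE can't reference COUNT(*); aggregates are computed after WHERE

Fix: GROUP BY kind, then filter groups with HAVING COUNT(*) > 1

Corrected query:
SELECT kind FROM transactions GROUP BY kind HAVING COUNT(*) > 1

Result:
kind      
----------
interest  
withdrawal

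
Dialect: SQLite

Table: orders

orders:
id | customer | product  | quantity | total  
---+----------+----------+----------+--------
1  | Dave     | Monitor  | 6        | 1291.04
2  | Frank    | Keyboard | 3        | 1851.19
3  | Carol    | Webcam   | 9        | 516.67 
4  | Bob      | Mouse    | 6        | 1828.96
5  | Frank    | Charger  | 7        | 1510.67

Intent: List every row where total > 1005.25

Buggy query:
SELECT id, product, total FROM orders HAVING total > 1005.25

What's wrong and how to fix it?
Bug: This is a non-aggregate query (no GROUP BY, no aggregates), so in SQLite the HAVING clause is invalid here; a row-level condition belongs in WHERE

Fix: Replace HAVING with WHERE since the condition applies to individual rows

Corrected query:
SELECT id, product, total FROM orders WHERE total > 1005.25

Result:
id | product  | total  
---+----------+--------
1  | Monitor  | 1291.04
2  | Keyboard | 1851.19
4  | Mouse    | 1828.96
5  | Charger  | 1510.67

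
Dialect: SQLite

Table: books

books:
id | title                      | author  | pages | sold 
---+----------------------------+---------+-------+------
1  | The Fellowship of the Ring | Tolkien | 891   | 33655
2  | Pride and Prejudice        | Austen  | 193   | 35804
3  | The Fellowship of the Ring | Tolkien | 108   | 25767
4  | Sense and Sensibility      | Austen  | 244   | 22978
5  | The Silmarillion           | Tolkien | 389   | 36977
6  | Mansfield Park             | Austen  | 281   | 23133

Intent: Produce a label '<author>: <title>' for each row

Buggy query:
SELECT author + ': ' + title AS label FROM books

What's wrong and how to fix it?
Bug: '+' is numeric addition; on text columns SQLite converts them to 0 instead of concatenating

Fix: Replace + with || to concatenate text

Corrected query:
SELECT author || ': ' || title AS label FROM books

Result:
label                              
-----------------------------------
Tolkien: The Fellowship of the Ring
Austen: Pride and Prejudice        
Tolkien: The Fellowship of the Ring
Austen: Sense and Sensibility      
Tolkien: The Silmarillion          
Austen: Mansfield Park             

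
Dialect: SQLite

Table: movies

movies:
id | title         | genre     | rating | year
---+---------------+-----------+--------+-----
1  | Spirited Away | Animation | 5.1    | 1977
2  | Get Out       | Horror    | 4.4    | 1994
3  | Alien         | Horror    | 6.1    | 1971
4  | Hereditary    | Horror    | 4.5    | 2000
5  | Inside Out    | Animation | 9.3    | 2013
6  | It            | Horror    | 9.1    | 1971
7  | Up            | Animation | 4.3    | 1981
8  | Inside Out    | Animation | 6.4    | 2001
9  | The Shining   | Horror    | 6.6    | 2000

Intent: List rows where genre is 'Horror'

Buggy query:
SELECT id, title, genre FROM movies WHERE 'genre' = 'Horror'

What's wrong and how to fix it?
Bug: Single quotes denote string literals in SQL; the column name is being compared as a constant string

Fix: Remove the quotes around the column name (or use double quotes for an identifier)

Corrected query:
SELECT id, title, genre FROM movies WHERE genre = 'Horror'

Result:
id | title       | genre 
---+-------------+-------
2  | Get Out     | Horror
3  | Alien       | Horror
4  | Hereditary  | Horror
6  | It          | Horror
9  | The Shining | Horror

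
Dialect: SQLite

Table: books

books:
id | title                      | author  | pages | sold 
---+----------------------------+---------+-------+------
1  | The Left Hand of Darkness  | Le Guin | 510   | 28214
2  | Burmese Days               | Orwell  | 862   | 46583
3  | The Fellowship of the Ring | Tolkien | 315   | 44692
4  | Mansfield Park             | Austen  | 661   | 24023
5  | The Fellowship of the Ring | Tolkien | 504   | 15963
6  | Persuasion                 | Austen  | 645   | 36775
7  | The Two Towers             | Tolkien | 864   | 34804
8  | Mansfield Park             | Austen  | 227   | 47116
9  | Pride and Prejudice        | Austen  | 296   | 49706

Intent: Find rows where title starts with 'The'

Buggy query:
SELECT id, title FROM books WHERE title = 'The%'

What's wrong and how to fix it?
Bug: Wildcards only work with LIKE; '=' treats '%' as a literal character

Fix: Use LIKE for wildcard pattern matching

Corrected query:
SELECT id, title FROM books WHERE title LIKE 'The%'

Result:
id | title                     
---+---------------------------
1  | The Left Hand of Darkness 
3  | The Fellowship of the Ring
5  | The Fellowship of the Ring
7  | The Two Towers            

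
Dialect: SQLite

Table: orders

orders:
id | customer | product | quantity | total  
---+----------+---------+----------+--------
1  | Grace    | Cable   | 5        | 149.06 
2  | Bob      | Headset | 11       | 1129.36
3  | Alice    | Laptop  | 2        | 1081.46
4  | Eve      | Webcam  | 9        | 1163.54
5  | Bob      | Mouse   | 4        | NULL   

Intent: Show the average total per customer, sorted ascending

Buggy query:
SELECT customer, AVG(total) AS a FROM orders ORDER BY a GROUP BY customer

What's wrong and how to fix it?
Bug: GROUP BY must precede ORDER BY

Fix: Move ORDER BY to the end, after GROUP BY

Corrected query:
SELECT customer, AVG(total) AS a FROM orders GROUP BY customer ORDER BY a

Result:
customer | a      
---------+--------
Grace    | 149.06 
Alice    | 1081.46
Bob      | 1129.36
Eve      | 1163.54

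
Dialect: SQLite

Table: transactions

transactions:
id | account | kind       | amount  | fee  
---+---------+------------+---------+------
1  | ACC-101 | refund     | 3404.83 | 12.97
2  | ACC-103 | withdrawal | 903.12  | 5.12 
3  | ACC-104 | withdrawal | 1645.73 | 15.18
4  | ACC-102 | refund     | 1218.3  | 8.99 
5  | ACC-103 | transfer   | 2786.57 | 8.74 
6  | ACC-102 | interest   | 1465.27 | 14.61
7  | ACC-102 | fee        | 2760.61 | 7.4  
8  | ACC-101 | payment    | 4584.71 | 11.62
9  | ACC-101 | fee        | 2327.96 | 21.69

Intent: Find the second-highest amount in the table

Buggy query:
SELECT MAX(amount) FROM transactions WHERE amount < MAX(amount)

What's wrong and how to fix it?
Bug: MAX(amount) on the right of the comparison is an aggregate-in-WHERE error

Fix: Put the inner MAX in a scalar subquery

Corrected query:
SELECT MAX(amount) FROM transactions WHERE amount < (SELECT MAX(amount) FROM transactions)

Result:
MAX(amount)
-----------
3404.83    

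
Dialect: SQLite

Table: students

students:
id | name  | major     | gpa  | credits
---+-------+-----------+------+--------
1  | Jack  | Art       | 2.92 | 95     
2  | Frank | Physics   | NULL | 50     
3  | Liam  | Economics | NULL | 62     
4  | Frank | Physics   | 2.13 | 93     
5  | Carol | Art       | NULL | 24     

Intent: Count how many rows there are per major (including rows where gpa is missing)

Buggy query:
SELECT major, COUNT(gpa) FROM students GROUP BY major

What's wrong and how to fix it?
Bug: COUNT(gpa) skips NULLs, so groups with missing gpa are undercounted

Fix: Replace COUNT(gpa) with COUNT(*)

Corrected query:
SELECT major, COUNT(*) FROM students GROUP BY major

Result:
major     | COUNT(*)
----------+---------
Art       | 2       
Economics | 1       
Physics   | 2       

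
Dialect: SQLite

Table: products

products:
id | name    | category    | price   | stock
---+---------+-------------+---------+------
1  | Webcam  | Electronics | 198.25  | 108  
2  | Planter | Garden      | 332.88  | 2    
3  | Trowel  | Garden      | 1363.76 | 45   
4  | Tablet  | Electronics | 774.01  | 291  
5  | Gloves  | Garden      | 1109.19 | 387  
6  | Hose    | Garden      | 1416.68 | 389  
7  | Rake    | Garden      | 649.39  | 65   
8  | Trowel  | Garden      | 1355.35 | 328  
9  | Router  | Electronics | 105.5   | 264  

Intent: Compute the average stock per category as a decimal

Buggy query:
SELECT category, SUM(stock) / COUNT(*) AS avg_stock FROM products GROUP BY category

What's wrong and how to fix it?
Bug: SUM(stock) and COUNT(*) are both integers; the division truncates the fractional part

Fix: Cast one side to REAL so the division keeps the fractional part

Corrected query:
SELECT category, SUM(stock) * 1.0 / COUNT(*) AS avg_stock FROM products GROUP BY category

Result:
category    | avg_stock 
------------+-----------
Electronics | 221       
Garden      | 202.666667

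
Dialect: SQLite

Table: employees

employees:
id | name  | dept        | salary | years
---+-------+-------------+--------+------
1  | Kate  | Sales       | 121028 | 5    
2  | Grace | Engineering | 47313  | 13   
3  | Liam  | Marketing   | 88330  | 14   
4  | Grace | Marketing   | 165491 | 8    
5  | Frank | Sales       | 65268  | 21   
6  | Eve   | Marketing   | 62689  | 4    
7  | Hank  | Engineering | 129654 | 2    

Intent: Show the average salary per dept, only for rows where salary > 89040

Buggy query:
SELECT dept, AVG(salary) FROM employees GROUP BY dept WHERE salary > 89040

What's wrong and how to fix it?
Bug: WHERE cannot follow GROUP BY

Fix: Move the WHERE clause before GROUP BY

Corrected query:
SELECT dept, AVG(salary) FROM employees WHERE salary > 89040 GROUP BY dept

Result:
dept        | AVG(salary)
------------+------------
Engineering | 129654     
Marketing   | 165491     
Sales       | 121028     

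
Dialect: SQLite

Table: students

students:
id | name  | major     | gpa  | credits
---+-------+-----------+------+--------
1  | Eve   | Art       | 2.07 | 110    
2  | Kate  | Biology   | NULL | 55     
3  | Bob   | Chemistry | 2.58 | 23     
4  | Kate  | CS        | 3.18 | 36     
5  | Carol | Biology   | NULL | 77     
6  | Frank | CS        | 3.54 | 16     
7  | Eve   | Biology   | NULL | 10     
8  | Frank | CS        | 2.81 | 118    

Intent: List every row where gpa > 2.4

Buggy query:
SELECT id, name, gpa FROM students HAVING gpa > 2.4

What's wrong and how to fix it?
Bug: This is a non-aggregate query (no GROUP BY, no aggregates), so in SQLite the HAVING clause is invalid here; a row-level condition belongs in WHERE

Fix: Replace HAVING with WHERE since the condition applies to individual rows

Corrected query:
SELECT id, name, gpa FROM students WHERE gpa > 2.4

Result:
id | name  | gpa 
---+-------+-----
3  | Bob   | 2.58
4  | Kate  | 3.18
6  | Frank | 3.54
8  | Frank | 2.81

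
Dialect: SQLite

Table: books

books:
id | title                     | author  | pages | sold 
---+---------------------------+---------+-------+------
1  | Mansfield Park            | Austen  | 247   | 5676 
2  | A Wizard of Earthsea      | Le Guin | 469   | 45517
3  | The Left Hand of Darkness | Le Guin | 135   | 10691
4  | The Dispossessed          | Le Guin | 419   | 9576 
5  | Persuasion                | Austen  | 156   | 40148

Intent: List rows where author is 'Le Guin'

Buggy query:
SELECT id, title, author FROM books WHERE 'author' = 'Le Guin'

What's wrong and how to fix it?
Bug: Single quotes denote string literals in SQL; the column name is being compared as a constant string

Fix: Reference the column as author without single quotes

Corrected query:
SELECT id, title, author FROM books WHERE author = 'Le Guin'

Result:
id | title                     | author 
---+---------------------------+--------
2  | A Wizard of Earthsea      | Le Guin
3  | The Left Hand of Darkness | Le Guin
4  | The Dispossessed          | Le Guin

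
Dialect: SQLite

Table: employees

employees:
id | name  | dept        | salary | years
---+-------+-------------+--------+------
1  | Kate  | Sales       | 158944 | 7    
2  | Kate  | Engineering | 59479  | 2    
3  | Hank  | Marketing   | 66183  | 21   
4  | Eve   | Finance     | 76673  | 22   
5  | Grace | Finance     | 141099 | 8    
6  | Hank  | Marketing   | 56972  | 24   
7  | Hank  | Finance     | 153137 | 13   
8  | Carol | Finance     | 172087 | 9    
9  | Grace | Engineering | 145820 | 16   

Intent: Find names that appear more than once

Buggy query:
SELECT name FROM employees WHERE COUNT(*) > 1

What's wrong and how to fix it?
Bug: WHERE can't reference COUNT(*); aggregates are computed after WHERE

Fix: Group first, then use HAVING for the count condition

Corrected query:
SELECT name FROM employees GROUP BY name HAVING COUNT(*) > 1

Result:
name 
-----
Grace
Hank 
Kate 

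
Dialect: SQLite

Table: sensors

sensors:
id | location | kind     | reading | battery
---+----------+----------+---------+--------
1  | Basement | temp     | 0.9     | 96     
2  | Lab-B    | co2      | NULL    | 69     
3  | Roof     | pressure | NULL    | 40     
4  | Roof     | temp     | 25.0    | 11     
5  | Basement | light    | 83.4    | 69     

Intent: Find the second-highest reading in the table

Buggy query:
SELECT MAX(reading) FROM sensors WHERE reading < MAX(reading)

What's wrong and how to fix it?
Bug: The inner MAX is an aggregate inside WHERE, which is not allowed

Fix: Compute the overall MAX in a subquery, then take MAX of rows below it

Corrected query:
SELECT MAX(reading) FROM sensors WHERE reading < (SELECT MAX(reading) FROM sensors)

Result:
MAX(reading)
------------
25          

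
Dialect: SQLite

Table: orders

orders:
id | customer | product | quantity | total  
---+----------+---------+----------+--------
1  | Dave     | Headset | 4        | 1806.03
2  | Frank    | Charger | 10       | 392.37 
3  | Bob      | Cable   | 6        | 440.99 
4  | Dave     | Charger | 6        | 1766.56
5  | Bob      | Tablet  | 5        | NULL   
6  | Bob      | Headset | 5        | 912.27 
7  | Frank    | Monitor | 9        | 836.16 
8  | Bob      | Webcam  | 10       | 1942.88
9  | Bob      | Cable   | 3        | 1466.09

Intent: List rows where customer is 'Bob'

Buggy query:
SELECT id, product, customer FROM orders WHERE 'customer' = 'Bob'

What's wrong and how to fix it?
Bug: 'customer' in single quotes is a string literal, not the column; the comparison is literal-vs-literal and never true

Fix: Reference the column as customer without single quotes

Corrected query:
SELECT id, product, customer FROM orders WHERE customer = 'Bob'

Result:
id | product | customer
---+---------+---------
3  | Cable   | Bob     
5  | Tablet  | Bob     
6  | Headset | Bob     
8  | Webcam  | Bob     
9  | Cable   | Bob     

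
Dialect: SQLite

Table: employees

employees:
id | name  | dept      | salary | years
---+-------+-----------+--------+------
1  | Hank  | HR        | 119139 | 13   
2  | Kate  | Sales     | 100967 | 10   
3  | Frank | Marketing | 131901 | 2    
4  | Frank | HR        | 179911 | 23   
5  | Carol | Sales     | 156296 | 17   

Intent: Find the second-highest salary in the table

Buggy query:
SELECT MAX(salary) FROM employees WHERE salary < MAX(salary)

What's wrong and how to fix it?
Bug: MAX(salary) on the right of the comparison is an aggregate-in-WHERE error

Fix: Compute the overall MAX in a subquery, then take MAX of rows below it

Corrected query:
SELECT MAX(salary) FROM employees WHERE salary < (SELECT MAX(salary) FROM employees)

Result:
MAX(salary)
-----------
156296     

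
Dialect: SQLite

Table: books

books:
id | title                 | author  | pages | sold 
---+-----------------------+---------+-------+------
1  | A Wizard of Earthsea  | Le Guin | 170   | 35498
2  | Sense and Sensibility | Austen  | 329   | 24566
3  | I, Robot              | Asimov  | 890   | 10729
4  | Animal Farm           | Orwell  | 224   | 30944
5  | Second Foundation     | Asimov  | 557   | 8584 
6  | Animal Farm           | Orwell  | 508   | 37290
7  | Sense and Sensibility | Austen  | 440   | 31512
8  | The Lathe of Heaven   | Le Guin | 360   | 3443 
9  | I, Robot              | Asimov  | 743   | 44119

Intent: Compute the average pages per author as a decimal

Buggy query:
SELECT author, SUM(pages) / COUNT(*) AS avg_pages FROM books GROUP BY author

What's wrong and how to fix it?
Bug: Both operands are integers, so '/' performs integer division and truncates

Fix: Multiply by 1.0 (or CAST to REAL) to force floating-point division

Corrected query:
SELECT author, SUM(pages) * 1.0 / COUNT(*) AS avg_pages FROM books GROUP BY author

Result:
author  | avg_pages
--------+----------
Asimov  | 730      
Austen  | 384.5    
Le Guin | 265      
Orwell  | 366      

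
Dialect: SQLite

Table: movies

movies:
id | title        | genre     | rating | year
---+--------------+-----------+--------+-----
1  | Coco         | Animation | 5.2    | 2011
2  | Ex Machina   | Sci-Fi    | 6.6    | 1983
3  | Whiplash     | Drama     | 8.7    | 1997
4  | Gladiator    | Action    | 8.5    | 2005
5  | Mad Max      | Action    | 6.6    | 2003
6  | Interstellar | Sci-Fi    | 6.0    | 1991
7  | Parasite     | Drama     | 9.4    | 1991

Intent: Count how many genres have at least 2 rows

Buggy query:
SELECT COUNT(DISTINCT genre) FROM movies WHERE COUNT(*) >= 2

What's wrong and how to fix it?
Bug: COUNT(*) cannot appear in WHERE; the per-group count doesn't exist yet

Fix: Group first with HAVING COUNT(*) >= 2, then COUNT the resulting groups

Corrected query:
SELECT COUNT(*) FROM (SELECT genre FROM movies GROUP BY genre HAVING COUNT(*) >= 2)

Result:
COUNT(*)
--------
3       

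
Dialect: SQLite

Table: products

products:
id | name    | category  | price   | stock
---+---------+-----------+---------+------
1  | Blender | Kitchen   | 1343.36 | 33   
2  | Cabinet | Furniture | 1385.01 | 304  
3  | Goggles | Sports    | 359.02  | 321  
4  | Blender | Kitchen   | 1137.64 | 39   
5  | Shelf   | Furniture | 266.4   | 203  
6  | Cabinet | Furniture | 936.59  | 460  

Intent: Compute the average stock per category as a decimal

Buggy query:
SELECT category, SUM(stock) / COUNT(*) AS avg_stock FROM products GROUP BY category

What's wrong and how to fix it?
Bug: Both operands are integers, so '/' performs integer division and truncates

Fix: Cast one side to REAL so the division keeps the fractional part

Corrected query:
SELECT category, SUM(stock) * 1.0 / COUNT(*) AS avg_stock FROM products GROUP BY category

Result:
category  | avg_stock 
----------+-----------
Furniture | 322.333333
Kitchen   | 36        
Sports    | 321       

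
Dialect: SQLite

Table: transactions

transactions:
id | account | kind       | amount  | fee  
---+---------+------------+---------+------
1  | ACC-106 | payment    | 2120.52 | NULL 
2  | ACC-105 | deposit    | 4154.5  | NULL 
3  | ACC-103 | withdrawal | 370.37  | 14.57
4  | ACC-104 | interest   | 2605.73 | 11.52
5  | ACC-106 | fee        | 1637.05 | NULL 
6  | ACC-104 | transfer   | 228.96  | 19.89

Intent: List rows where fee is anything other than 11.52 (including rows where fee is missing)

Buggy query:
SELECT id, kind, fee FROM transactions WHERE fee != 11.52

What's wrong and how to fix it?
Bug: 'fee != 11.52' is unknown when fee is NULL, so NULL rows are silently excluded

Fix: Handle NULL separately with IS NULL alongside the inequality

Corrected query:
SELECT id, kind, fee FROM transactions WHERE fee != 11.52 OR fee IS NULL

Result:
id | kind       | fee  
---+------------+------
1  | payment    | NULL 
2  | deposit    | NULL 
3  | withdrawal | 14.57
5  | fee        | NULL 
6  | transfer   | 19.89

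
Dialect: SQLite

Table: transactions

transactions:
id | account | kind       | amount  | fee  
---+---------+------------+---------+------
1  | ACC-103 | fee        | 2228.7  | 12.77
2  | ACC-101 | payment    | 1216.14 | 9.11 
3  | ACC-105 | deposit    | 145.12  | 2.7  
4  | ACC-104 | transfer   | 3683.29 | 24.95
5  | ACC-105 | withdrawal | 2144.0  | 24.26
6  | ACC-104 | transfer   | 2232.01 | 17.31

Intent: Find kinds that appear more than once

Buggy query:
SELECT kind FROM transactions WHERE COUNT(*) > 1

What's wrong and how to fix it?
Bug: WHERE can't reference COUNT(*); aggregates are computed after WHERE

Fix: GROUP BY kind, then filter groups with HAVING COUNT(*) > 1

Corrected query:
SELECT kind FROM transactions GROUP BY kind HAVING COUNT(*) > 1

Result:
kind    
--------
transfer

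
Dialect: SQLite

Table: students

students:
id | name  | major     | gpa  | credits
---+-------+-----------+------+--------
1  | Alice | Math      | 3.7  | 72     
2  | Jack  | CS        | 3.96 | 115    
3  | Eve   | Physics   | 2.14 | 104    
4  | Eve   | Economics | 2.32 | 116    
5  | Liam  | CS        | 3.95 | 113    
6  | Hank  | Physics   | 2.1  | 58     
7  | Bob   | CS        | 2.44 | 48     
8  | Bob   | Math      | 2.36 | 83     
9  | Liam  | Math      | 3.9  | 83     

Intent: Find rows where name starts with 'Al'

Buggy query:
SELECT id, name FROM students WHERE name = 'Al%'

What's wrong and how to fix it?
Bug: Wildcards only work with LIKE; '=' treats '%' as a literal character

Fix: Use LIKE for wildcard pattern matching

Corrected query:
SELECT id, name FROM students WHERE name LIKE 'Al%'

Result:
id | name 
---+------
1  | Alice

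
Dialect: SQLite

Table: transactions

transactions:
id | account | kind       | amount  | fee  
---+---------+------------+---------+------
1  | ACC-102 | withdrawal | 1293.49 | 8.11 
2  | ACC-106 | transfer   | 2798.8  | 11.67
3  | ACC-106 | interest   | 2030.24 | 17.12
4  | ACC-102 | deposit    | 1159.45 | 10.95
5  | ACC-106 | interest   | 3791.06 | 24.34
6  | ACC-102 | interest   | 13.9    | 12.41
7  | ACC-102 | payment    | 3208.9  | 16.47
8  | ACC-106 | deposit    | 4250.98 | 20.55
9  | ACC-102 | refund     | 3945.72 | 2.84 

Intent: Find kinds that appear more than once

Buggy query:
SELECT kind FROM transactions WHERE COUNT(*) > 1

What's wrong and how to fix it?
Bug: COUNT(*) is an aggregate and cannot be used in WHERE

Fix: Group first, then use HAVING for the count condition

Corrected query:
SELECT kind FROM transactions GROUP BY kind HAVING COUNT(*) > 1

Result:
kind    
--------
deposit 
interest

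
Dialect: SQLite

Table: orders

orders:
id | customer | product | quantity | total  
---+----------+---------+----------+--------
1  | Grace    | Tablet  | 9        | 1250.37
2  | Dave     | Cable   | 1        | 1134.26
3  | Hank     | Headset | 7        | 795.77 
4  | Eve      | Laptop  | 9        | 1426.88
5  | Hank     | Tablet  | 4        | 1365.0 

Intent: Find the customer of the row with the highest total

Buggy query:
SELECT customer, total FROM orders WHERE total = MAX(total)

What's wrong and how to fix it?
Bug: MAX(total) is an aggregate and cannot be used directly in WHERE

Fix: Use a subquery: WHERE total = (SELECT MAX(total) FROM orders)

Corrected query:
SELECT customer, total FROM orders WHERE total = (SELECT MAX(total) FROM orders)

Result:
customer | total  
---------+--------
Eve      | 1426.88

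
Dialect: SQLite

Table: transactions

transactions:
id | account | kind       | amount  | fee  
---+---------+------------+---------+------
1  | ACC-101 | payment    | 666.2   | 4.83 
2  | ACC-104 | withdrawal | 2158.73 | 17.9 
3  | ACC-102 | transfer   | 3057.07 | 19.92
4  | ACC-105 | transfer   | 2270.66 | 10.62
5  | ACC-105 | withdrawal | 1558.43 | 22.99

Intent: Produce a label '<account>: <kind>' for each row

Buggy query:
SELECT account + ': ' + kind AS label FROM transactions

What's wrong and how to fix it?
Bug: '+' is numeric addition; on text columns SQLite converts them to 0 instead of concatenating

Fix: Replace + with || to concatenate text

Corrected query:
SELECT account || ': ' || kind AS label FROM transactions

Result:
label              
-------------------
ACC-101: payment   
ACC-104: withdrawal
ACC-102: transfer  
ACC-105: transfer  
ACC-105: withdrawal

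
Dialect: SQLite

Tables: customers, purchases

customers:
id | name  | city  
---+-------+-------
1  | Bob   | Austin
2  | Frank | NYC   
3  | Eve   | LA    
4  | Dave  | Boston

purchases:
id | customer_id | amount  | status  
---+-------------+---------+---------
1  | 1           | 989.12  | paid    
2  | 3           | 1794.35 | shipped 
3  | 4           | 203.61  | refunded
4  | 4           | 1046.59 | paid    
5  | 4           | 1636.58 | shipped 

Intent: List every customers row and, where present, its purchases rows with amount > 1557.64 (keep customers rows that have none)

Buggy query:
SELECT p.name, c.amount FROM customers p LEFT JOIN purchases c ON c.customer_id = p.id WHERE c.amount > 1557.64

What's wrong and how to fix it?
Bug: Filtering c.amount in WHERE discards the NULL rows produced by LEFT JOIN, turning it into an inner join

Fix: Put 'c.amount > 1557.64' in the JOIN's ON clause instead of WHERE

Corrected query:
SELECT p.name, c.amount FROM customers p LEFT JOIN purchases c ON c.customer_id = p.id AND c.amount > 1557.64

Result:
name  | amount 
------+--------
Bob   | NULL   
Frank | NULL   
Eve   | 1794.35
Dave  | 1636.58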